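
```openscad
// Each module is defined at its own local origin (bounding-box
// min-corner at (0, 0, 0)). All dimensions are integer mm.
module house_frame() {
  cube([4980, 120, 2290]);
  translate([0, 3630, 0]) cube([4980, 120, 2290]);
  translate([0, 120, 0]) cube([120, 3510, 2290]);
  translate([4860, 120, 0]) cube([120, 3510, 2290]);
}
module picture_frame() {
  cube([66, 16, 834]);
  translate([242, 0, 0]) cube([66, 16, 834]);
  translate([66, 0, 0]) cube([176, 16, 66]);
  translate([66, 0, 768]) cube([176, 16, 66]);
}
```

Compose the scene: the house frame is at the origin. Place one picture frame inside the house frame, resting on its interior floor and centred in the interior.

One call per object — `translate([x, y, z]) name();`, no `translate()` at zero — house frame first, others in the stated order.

house_frame();
translate([2336, 1867, 0]) picture_frame();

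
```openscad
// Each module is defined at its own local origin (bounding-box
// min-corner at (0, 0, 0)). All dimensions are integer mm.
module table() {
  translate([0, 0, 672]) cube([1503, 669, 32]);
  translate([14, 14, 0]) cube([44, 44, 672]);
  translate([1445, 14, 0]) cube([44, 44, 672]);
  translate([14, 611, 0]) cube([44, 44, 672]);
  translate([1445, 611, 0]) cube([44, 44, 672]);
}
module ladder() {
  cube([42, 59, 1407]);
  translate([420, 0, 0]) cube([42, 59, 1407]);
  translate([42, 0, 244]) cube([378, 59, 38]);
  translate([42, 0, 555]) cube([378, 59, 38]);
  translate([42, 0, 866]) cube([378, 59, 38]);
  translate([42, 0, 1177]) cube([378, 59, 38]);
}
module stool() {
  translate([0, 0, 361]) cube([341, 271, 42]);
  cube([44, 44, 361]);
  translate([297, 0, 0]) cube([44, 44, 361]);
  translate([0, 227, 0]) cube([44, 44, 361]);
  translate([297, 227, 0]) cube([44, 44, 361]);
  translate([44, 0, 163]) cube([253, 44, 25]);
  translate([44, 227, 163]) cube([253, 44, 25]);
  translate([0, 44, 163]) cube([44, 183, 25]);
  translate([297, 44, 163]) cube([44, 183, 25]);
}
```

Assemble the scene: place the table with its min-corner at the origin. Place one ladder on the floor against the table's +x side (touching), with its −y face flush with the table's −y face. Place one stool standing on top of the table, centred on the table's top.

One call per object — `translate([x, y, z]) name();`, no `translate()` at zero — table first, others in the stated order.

table();
translate([1503, 0, 0]) ladder();
translate([581, 199, 704]) stool();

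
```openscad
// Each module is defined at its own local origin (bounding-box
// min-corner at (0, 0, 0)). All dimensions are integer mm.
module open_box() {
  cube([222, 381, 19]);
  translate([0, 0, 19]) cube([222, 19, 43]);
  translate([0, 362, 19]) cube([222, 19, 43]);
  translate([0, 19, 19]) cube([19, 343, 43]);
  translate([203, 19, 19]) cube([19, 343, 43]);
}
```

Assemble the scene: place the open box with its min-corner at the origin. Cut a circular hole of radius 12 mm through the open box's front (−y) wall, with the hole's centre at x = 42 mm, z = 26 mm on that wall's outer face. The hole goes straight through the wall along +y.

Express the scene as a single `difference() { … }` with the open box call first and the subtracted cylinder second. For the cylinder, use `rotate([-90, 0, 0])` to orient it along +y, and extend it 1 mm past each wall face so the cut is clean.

difference() {
  open_box();
  translate([42, -1, 26]) rotate([-90, 0, 0]) cylinder(h = 21, r = 12);
}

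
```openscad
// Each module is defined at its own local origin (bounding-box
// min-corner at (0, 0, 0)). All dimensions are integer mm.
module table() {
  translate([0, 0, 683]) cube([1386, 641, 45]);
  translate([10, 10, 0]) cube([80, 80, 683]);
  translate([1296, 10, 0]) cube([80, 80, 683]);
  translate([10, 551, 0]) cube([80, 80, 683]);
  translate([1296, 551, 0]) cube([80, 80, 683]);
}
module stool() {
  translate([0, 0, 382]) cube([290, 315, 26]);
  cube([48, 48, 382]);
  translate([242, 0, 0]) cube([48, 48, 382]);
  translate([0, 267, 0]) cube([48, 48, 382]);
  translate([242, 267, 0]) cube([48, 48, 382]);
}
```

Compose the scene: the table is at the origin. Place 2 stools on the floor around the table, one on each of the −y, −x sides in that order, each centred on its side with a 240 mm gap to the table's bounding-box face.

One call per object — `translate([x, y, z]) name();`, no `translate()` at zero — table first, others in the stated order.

table();
translate([548, -555, 0]) stool();
translate([-530, 163, 0]) stool();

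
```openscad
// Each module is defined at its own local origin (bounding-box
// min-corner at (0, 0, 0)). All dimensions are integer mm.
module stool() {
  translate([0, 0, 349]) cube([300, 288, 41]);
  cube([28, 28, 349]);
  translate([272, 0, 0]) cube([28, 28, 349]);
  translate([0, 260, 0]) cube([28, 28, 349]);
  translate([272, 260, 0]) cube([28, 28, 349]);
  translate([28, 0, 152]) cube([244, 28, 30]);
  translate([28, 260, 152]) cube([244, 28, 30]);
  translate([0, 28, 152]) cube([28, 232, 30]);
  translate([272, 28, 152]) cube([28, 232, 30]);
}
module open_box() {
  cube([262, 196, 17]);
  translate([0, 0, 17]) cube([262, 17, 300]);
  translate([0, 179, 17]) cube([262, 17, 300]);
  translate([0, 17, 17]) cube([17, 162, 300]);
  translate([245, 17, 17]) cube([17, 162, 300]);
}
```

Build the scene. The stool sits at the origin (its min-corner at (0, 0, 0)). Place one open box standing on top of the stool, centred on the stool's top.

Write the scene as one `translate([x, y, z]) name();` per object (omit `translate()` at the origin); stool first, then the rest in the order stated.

stool();
translate([19, 46, 390]) open_box();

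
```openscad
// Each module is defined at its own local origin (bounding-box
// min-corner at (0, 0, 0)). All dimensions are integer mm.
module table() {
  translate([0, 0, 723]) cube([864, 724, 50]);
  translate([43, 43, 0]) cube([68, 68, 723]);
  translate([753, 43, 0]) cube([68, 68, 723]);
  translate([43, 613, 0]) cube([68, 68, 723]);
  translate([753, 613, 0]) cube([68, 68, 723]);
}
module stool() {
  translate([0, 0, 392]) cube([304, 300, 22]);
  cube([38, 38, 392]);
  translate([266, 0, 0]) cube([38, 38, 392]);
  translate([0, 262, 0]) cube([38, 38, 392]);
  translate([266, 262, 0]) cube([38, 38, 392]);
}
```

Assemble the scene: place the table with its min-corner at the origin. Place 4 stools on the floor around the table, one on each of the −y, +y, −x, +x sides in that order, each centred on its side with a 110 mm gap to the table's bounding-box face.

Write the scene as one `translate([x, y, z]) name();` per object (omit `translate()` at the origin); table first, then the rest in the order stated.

table();
translate([280, -410, 0]) stool();
translate([280, 834, 0]) stool();
translate([-414, 212, 0]) stool();
translate([974, 212, 0]) stool();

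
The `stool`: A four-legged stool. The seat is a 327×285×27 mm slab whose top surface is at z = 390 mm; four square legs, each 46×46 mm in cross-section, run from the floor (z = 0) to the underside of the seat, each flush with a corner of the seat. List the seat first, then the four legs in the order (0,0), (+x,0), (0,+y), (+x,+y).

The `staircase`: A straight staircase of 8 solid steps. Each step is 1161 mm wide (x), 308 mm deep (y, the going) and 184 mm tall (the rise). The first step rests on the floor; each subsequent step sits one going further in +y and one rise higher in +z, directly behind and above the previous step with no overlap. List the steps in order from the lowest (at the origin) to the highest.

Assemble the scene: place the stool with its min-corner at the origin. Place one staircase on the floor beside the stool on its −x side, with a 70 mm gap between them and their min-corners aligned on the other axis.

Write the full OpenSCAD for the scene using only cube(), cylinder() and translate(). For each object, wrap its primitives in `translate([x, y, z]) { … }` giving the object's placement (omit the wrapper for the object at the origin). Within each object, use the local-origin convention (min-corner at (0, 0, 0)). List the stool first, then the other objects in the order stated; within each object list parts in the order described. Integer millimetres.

translate([0, 0, 363]) cube([327, 285, 27]);
cube([46, 46, 363]);
translate([281, 0, 0]) cube([46, 46, 363]);
translate([0, 239, 0]) cube([46, 46, 363]);
translate([281, 239, 0]) cube([46, 46, 363]);
translate([-1231, 0, 0]) {
  cube([1161, 308, 184]);
  translate([0, 308, 184]) cube([1161, 308, 184]);
  translate([0, 616, 368]) cube([1161, 308, 184]);
  translate([0, 924, 552]) cube([1161, 308, 184]);
  translate([0, 1232, 736]) cube([1161, 308, 184]);
  translate([0, 1540, 920]) cube([1161, 308, 184]);
  translate([0, 1848, 1104]) cube([1161, 308, 184]);
  translate([0, 2156, 1288]) cube([1161, 308, 184]);
}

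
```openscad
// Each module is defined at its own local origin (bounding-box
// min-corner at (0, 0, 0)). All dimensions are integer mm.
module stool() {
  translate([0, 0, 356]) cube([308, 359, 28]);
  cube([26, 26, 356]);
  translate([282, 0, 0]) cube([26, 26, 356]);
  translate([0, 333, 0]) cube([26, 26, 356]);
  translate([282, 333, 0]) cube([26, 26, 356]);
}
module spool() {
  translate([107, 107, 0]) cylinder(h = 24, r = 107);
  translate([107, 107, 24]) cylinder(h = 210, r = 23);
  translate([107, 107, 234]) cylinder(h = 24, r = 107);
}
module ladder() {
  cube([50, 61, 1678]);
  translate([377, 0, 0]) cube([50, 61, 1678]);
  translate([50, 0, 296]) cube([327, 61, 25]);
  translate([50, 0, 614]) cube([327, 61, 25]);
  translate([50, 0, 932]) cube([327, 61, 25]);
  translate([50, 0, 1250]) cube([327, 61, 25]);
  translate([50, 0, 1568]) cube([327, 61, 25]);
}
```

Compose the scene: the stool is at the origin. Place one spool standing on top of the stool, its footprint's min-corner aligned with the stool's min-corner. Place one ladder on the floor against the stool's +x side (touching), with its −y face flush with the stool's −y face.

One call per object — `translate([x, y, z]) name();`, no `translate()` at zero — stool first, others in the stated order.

stool();
translate([0, 0, 384]) spool();
translate([308, 0, 0]) ladder();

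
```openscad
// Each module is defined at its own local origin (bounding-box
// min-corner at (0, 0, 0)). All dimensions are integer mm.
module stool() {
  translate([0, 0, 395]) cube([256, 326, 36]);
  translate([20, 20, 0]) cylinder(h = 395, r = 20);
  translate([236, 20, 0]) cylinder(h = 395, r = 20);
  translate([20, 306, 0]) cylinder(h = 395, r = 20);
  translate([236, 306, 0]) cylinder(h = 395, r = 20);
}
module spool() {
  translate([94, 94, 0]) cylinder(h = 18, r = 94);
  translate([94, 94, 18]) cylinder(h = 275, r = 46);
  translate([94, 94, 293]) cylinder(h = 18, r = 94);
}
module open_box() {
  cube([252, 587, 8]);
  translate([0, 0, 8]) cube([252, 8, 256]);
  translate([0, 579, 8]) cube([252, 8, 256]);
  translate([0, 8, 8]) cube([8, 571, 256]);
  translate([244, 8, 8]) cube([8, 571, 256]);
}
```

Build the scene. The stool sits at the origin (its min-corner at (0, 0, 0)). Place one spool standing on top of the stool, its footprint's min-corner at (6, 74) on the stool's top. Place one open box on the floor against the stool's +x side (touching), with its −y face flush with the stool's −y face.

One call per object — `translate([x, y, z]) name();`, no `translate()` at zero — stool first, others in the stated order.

stool();
translate([6, 74, 431]) spool();
translate([256, 0, 0]) open_box();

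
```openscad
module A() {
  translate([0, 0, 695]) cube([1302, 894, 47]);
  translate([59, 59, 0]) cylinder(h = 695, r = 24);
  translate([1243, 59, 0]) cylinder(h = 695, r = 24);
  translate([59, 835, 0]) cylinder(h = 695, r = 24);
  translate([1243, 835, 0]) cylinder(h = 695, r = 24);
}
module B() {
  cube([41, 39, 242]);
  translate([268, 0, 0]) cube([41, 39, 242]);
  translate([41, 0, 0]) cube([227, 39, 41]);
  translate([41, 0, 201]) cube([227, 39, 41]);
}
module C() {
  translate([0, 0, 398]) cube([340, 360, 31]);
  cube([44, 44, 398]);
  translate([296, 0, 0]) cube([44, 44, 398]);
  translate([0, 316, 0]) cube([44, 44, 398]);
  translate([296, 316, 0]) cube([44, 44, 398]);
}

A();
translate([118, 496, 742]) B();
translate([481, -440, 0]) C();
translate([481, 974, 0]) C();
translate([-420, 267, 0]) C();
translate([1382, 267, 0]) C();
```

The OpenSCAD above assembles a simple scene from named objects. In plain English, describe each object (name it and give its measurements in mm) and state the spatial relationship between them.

A is a table: top 1302 mm (x) × 894 mm (y), 47 mm thick, upper face at z = 742 mm, on four round legs of 48 mm diameter, each leg's bounding box inset 35 mm from the nearest pair of top edges, running from z = 0 to the bottom of the top.

B is a picture frame with a 227×160 mm rectangular opening (x by z) and a uniform 41 mm border on every side. Frame depth is 39 mm along y. It is built from two vertical stiles running the full outside height and two horizontal rails spanning the gap between the stiles.

C is a four-legged stool. The seat is 340×360 mm, 31 mm thick, top at z = 429 mm. It stands on four square legs, each 44×44 mm in cross-section, from z = 0 to the seat underside, each flush with a corner of the seat.

The picture frame is on top of the table. Four stools sit around the table at the −y, +y, −x, +x sides.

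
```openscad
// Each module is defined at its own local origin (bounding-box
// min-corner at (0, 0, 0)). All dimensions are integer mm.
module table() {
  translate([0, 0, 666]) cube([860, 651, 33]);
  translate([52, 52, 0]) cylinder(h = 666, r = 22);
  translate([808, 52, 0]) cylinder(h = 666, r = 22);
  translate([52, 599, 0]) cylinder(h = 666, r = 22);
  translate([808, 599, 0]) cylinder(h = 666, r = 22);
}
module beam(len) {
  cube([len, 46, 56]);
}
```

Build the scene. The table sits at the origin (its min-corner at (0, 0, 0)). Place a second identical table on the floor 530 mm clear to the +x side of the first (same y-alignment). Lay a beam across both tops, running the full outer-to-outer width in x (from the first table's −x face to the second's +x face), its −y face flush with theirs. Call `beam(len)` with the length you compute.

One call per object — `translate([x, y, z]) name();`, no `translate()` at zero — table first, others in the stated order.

table();
translate([1390, 0, 0]) table();
translate([0, 0, 699]) beam(2250);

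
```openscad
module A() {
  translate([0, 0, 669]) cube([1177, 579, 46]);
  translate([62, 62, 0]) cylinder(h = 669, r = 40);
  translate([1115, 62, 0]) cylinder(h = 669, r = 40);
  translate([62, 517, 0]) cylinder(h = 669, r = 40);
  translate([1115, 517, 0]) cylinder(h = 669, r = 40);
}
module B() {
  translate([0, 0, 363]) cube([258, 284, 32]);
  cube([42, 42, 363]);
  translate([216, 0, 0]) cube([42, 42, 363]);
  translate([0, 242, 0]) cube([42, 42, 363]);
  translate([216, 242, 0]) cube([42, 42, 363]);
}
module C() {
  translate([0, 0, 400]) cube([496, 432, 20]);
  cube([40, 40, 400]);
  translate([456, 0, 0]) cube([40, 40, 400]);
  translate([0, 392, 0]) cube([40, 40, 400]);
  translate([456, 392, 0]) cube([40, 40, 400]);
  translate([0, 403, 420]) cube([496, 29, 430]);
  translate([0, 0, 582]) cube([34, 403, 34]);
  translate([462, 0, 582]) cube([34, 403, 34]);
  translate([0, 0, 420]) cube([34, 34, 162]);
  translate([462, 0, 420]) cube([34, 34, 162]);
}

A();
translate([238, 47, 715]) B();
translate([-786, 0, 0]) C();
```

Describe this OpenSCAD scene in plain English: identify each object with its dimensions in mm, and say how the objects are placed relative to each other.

A is a rectangular dining table. The top is 1177×579×46 mm with its upper surface at z = 715 mm. It stands on four round legs of 80 mm diameter, each leg's bounding box inset 22 mm from the nearest pair of top edges, running from the floor to the underside of the top.

B is a simple wooden stool: a rectangular seat 258 mm (x) by 284 mm (y), 32 mm thick, top face at z = 395 mm, on four square legs, each 42×42 mm in cross-section. The legs rest on z = 0, each flush with a corner of the seat.

C is a chair. The seat is a 496×432×20 mm slab with its top at z = 420 mm, on four 40×40 mm corner legs (flush with the seat edges, standing on z = 0). A flat backrest 29 mm thick, 430 mm tall, spans the full seat width and rises from the seat top along its +y edge, rear face flush with the rear of the seat. Two armrests of 34×34 mm section run along each side from the seat's front edge to the front of the backrest, top faces 196 mm above the seat top and outer faces flush with the seat's x-edges; a 34×34 mm post under the front of each armrest stands on the seat at the front corner.

The stool is on top of the table. The chair is on the floor beside the table on its −x side.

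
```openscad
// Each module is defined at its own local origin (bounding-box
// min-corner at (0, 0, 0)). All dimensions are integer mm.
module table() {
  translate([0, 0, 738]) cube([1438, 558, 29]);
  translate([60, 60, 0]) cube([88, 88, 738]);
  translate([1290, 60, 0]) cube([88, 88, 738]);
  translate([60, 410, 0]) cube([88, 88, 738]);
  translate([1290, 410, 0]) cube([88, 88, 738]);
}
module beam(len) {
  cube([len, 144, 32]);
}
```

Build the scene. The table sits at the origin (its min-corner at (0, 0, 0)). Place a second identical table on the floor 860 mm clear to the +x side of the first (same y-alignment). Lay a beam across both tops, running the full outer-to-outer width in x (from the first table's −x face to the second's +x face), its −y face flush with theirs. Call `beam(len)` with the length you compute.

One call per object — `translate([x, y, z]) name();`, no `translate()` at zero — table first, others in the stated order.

table();
translate([2298, 0, 0]) table();
translate([0, 0, 767]) beam(3736);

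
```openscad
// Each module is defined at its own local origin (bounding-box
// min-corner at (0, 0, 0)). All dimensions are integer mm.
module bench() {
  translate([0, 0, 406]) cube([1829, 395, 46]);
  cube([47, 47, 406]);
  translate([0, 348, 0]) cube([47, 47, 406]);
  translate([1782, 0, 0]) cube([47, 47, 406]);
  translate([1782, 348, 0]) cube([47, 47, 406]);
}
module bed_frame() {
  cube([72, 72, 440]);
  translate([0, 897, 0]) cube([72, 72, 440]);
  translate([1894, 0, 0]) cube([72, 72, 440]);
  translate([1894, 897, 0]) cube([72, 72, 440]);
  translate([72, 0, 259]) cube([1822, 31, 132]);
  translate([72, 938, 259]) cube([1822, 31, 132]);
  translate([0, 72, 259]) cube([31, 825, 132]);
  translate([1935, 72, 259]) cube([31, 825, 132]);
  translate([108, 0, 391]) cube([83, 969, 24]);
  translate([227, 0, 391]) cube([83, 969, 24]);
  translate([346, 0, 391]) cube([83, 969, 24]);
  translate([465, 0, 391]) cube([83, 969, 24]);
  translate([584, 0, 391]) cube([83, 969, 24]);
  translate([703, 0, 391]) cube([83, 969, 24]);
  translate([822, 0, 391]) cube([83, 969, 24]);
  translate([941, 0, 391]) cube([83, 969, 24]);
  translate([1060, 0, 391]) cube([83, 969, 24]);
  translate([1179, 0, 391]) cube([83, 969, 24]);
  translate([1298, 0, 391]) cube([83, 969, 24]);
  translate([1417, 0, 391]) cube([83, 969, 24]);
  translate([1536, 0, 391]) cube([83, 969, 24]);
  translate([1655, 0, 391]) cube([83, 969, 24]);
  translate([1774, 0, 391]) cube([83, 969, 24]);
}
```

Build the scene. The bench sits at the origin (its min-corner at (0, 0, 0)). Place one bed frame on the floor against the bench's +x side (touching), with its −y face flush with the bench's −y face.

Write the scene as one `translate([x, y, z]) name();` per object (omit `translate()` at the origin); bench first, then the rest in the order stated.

bench();
translate([1829, 0, 0]) bed_frame();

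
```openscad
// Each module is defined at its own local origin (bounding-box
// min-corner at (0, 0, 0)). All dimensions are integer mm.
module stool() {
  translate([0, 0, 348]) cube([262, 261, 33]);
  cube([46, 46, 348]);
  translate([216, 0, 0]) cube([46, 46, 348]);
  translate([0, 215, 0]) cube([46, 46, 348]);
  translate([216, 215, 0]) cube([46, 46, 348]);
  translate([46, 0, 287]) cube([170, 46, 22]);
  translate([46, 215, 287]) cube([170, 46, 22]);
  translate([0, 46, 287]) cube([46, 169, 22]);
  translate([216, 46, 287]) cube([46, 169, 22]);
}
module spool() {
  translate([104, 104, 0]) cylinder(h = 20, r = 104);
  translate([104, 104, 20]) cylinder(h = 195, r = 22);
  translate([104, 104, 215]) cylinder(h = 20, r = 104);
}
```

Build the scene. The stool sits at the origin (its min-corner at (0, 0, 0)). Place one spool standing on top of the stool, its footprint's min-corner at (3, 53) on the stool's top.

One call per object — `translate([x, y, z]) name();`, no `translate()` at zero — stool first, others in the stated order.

stool();
translate([3, 53, 381]) spool();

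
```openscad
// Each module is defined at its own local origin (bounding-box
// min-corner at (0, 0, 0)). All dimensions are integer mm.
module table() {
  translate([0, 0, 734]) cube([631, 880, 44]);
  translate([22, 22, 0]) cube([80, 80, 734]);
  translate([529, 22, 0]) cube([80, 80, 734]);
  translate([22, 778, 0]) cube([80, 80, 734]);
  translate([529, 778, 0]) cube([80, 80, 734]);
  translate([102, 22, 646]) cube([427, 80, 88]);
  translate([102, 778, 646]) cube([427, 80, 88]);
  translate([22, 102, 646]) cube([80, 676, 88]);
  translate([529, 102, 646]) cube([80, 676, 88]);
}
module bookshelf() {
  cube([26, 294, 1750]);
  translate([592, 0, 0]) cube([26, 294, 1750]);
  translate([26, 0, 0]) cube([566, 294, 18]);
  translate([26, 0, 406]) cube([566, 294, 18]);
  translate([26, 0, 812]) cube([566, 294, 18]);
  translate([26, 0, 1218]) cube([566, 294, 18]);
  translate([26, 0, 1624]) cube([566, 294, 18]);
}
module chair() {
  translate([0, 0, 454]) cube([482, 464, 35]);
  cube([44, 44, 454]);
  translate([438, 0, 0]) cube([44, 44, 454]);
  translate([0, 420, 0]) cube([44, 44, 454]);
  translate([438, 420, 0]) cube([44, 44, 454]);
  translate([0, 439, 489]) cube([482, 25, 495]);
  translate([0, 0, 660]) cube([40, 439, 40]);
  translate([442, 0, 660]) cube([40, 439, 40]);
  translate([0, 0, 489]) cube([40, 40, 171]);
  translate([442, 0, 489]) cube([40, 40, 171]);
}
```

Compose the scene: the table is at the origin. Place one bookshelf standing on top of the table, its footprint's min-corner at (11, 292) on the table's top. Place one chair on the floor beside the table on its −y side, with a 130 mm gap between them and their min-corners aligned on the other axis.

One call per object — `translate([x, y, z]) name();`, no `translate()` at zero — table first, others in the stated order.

table();
translate([11, 292, 778]) bookshelf();
translate([0, -594, 0]) chair();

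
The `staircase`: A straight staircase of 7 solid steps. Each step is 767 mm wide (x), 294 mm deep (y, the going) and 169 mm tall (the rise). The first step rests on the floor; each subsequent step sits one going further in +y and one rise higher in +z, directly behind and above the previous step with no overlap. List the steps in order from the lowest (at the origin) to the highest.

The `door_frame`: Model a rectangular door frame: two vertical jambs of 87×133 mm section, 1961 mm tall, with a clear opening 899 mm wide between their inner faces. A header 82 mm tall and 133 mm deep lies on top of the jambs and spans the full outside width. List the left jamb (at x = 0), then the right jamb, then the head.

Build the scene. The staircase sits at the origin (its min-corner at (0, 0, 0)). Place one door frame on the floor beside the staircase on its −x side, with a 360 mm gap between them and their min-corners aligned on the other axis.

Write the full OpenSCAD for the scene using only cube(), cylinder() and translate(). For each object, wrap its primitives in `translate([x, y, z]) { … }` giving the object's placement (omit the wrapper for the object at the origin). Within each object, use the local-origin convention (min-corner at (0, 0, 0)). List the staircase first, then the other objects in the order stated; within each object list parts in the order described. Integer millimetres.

cube([767, 294, 169]);
translate([0, 294, 169]) cube([767, 294, 169]);
translate([0, 588, 338]) cube([767, 294, 169]);
translate([0, 882, 507]) cube([767, 294, 169]);
translate([0, 1176, 676]) cube([767, 294, 169]);
translate([0, 1470, 845]) cube([767, 294, 169]);
translate([0, 1764, 1014]) cube([767, 294, 169]);
translate([-1433, 0, 0]) {
  cube([87, 133, 1961]);
  translate([986, 0, 0]) cube([87, 133, 1961]);
  translate([0, 0, 1961]) cube([1073, 133, 82]);
}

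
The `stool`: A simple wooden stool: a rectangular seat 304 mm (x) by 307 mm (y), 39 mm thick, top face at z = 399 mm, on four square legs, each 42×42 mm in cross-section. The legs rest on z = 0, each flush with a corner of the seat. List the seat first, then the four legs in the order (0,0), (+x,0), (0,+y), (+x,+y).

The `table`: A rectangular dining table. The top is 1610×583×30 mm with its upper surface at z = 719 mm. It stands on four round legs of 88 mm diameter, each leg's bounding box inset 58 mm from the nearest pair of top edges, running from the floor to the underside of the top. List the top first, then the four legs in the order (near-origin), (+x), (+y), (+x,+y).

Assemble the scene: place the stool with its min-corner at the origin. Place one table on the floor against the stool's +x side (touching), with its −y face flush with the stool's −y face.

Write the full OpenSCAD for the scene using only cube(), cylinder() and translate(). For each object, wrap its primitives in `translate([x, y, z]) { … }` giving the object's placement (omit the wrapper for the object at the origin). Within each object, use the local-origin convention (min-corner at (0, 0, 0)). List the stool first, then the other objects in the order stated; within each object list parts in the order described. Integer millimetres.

translate([0, 0, 360]) cube([304, 307, 39]);
cube([42, 42, 360]);
translate([262, 0, 0]) cube([42, 42, 360]);
translate([0, 265, 0]) cube([42, 42, 360]);
translate([262, 265, 0]) cube([42, 42, 360]);
translate([304, 0, 0]) {
  translate([0, 0, 689]) cube([1610, 583, 30]);
  translate([102, 102, 0]) cylinder(h = 689, r = 44);
  translate([1508, 102, 0]) cylinder(h = 689, r = 44);
  translate([102, 481, 0]) cylinder(h = 689, r = 44);
  translate([1508, 481, 0]) cylinder(h = 689, r = 44);
}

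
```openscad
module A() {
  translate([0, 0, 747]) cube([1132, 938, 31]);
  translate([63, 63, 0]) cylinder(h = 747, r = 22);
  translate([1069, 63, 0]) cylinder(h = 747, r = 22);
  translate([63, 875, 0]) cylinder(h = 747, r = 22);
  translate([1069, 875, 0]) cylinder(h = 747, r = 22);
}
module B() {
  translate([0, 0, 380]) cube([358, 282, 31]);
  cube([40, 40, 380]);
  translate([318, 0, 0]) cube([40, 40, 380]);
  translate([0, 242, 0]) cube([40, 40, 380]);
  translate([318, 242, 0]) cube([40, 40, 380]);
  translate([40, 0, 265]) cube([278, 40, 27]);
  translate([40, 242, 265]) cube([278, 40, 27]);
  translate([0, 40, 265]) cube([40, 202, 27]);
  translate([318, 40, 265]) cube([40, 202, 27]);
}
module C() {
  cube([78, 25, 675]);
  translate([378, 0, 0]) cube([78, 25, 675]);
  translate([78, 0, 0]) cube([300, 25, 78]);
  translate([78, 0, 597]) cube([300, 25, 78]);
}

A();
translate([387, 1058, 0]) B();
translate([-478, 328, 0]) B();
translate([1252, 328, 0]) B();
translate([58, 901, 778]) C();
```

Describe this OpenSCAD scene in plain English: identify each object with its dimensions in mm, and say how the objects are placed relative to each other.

A is a rectangular dining table. The top is 1132×938×31 mm with its upper surface at z = 778 mm. It stands on four round legs of 44 mm diameter, each leg's bounding box inset 41 mm from the nearest pair of top edges, running from the floor to the underside of the top.

B is a simple wooden stool: a rectangular seat 358 mm (x) by 282 mm (y), 31 mm thick, top face at z = 411 mm, on four square legs, each 40×40 mm in cross-section. The legs rest on z = 0, each flush with a corner of the seat. Four stretchers, 40 mm wide and 27 mm tall, connect adjacent legs with their undersides at z = 265 mm, each running between the inner faces of the legs it joins and aligned with the legs' outer faces on the other axis.

C is a picture frame with a 300×519 mm rectangular opening (x by z) and a uniform 78 mm border on every side. Frame depth is 25 mm along y. It is built from two vertical stiles running the full outside height and two horizontal rails spanning the gap between the stiles.

Three stools sit around the table at the +y, −x, +x sides. The picture frame is on top of the table.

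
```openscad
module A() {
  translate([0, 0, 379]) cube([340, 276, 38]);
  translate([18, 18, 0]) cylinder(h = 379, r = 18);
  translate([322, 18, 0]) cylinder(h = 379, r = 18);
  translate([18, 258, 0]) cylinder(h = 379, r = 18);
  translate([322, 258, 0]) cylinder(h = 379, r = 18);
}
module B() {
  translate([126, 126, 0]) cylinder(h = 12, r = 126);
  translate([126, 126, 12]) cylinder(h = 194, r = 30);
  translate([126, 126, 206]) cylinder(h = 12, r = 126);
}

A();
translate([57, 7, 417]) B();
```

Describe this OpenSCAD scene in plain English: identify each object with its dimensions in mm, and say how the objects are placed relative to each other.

A is a four-legged stool. The seat is 340×276 mm, 38 mm thick, top at z = 417 mm. It stands on four round legs, each 36 mm in diameter, from z = 0 to the seat underside, each leg's axis is inset half a diameter from the nearest pair of seat edges (so the leg's bounding box is flush with the corner).

B is a spool: two coaxial disc flanges of radius 126 mm and thickness 12 mm, joined by a core cylinder of radius 30 mm and height 194 mm. The lower flange rests on z = 0 and the three cylinders share a vertical axis.

The spool is on top of the stool.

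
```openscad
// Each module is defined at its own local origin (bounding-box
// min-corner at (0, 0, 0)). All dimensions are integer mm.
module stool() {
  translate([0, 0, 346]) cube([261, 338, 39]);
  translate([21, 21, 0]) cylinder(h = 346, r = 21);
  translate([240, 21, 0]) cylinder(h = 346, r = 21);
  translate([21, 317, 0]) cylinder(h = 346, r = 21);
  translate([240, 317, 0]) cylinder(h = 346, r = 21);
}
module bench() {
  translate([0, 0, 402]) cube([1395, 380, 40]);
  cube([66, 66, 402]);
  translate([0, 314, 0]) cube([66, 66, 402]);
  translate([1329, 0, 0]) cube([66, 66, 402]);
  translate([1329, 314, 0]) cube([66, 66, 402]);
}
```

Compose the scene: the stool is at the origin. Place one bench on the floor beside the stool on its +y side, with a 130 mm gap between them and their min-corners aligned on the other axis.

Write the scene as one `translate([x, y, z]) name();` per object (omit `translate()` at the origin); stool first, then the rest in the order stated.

stool();
translate([0, 468, 0]) bench();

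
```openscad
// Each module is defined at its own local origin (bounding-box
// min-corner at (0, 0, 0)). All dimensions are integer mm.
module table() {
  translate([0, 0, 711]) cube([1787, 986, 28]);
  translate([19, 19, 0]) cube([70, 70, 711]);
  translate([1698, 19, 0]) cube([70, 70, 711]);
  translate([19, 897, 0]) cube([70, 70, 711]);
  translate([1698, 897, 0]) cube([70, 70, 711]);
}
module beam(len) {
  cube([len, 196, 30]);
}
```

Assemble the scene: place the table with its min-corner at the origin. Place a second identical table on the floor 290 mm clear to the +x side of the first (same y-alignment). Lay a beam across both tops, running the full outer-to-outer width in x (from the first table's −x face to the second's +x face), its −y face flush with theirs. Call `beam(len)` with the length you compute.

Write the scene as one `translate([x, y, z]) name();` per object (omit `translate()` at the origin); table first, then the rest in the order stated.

table();
translate([2077, 0, 0]) table();
translate([0, 0, 739]) beam(3864);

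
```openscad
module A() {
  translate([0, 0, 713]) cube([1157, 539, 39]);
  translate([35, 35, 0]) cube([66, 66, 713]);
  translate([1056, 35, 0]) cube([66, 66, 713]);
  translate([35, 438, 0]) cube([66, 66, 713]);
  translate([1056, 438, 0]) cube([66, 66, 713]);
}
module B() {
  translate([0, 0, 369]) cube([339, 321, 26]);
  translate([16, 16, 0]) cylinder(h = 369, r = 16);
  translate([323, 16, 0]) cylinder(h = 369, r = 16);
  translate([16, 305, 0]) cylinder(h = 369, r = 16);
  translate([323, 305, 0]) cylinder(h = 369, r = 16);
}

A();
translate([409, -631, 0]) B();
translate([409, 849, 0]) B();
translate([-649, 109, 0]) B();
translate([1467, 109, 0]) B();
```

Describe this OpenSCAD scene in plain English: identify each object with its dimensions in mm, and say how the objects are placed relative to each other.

A is a rectangular dining table. The top is 1157×539×39 mm with its upper surface at z = 752 mm. It stands on four 66×66 mm square legs, each inset 35 mm from the nearest pair of top edges, running from the floor to the underside of the top.

B is a simple wooden stool: a rectangular seat 339 mm (x) by 321 mm (y), 26 mm thick, top face at z = 395 mm, on four round legs, each 32 mm in diameter. The legs rest on z = 0, each leg's axis is inset half a diameter from the nearest pair of seat edges (so the leg's bounding box is flush with the corner).

Four stools sit around the table at the −y, +y, −x, +x sides.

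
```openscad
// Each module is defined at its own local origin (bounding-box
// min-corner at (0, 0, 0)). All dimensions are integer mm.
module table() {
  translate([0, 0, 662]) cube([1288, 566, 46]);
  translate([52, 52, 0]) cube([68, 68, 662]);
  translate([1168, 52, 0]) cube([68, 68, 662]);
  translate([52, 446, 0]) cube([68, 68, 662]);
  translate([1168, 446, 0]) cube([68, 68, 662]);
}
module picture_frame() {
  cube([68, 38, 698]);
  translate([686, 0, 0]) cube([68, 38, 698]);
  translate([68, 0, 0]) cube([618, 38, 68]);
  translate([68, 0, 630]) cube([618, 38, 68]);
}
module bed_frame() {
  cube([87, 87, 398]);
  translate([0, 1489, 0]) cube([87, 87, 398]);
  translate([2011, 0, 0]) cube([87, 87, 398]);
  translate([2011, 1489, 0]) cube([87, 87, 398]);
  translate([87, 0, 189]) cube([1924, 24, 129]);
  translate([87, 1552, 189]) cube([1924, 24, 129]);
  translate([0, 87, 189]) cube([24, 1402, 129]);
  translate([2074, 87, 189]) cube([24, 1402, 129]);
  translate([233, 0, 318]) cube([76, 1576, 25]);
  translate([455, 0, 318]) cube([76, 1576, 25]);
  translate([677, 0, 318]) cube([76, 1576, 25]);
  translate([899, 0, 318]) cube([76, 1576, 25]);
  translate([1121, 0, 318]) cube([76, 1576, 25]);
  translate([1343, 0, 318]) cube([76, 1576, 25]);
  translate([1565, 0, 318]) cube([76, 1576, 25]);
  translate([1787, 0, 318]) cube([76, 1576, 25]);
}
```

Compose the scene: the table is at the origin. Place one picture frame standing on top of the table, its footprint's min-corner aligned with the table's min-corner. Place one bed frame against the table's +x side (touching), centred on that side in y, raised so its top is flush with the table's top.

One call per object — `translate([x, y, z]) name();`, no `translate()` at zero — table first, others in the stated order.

table();
translate([0, 0, 708]) picture_frame();
translate([1288, -505, 310]) bed_frame();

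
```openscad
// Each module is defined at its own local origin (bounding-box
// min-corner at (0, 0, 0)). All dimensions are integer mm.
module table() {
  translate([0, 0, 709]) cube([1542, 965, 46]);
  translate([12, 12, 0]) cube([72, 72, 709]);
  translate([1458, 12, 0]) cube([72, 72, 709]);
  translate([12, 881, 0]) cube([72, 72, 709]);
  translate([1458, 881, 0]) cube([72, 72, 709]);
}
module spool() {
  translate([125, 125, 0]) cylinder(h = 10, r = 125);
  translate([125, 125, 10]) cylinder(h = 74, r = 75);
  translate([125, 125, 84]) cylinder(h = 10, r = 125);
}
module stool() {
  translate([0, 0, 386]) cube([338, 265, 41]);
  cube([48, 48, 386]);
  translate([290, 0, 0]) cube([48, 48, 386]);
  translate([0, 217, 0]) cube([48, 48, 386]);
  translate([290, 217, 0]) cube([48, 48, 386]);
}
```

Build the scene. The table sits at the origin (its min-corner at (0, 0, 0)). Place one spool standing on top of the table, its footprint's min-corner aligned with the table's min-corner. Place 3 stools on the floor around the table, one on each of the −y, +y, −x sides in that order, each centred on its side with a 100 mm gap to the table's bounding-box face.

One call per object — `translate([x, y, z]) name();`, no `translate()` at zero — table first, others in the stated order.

table();
translate([0, 0, 755]) spool();
translate([602, -365, 0]) stool();
translate([602, 1065, 0]) stool();
translate([-438, 350, 0]) stool();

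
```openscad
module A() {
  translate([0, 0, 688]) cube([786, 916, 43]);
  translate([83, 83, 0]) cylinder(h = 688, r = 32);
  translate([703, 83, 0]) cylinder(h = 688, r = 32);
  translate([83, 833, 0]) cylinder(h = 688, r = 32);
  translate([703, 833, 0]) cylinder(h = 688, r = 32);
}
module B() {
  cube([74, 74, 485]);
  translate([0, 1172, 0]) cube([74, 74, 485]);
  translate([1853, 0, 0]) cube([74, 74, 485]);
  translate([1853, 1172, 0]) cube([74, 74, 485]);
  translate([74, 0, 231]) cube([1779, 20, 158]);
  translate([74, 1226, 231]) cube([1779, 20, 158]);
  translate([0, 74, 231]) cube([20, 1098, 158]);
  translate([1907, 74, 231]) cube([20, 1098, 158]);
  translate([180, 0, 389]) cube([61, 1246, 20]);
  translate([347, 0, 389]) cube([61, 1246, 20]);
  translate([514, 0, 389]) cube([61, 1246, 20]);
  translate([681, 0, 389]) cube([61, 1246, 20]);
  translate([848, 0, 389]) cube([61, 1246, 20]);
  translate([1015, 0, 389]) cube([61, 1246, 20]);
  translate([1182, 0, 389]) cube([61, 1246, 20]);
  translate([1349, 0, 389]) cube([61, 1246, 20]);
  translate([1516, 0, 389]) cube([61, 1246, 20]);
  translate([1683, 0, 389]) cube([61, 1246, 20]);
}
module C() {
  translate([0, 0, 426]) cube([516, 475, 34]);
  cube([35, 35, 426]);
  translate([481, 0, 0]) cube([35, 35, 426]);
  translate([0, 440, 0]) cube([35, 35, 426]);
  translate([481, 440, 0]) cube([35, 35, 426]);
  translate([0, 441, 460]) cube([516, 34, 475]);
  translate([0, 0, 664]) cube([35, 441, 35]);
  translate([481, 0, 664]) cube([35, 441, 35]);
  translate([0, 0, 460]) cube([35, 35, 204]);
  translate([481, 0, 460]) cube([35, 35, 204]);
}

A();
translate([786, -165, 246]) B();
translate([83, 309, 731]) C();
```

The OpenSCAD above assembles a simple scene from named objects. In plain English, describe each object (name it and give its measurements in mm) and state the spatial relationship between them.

A is a table: top 786 mm (x) × 916 mm (y), 43 mm thick, upper face at z = 731 mm, on four round legs of 64 mm diameter, each leg's bounding box inset 51 mm from the nearest pair of top edges, running from z = 0 to the bottom of the top.

B is a bed frame 1927 mm long (x) by 1246 mm wide (y). Four 74×74 mm corner posts, 485 mm tall, at the corners of the footprint. Four rails of 20 mm thickness and 158 mm height run between adjacent posts with their undersides at z = 231 mm, their outer faces flush with the outside of the frame (the two x-running rails run between the posts' inner faces; the two y-running rails run between the posts' inner faces). 10 slats, each 61 mm wide (x) and 20 mm thick, lie across the top of the two x-running rails, running the full 1246 mm width of the frame in y; the slats are evenly spaced along x between the inner faces of the end posts with equal gaps (rounded down to the nearest mm) at the −x end and between each pair — any rounding remainder accumulates at the +x end.

C is a chair: 516×475 mm seat, 34 mm thick, top at z = 460 mm, on four 35 mm square corner legs flush with the seat edges. A 34 mm thick backrest slab spans the full seat width, extending 475 mm above the seat top, its back face flush with the seat's +y edge. Two armrests of 35×35 mm section run along each side from the seat's front edge to the front of the backrest, top faces 239 mm above the seat top and outer faces flush with the seat's x-edges; a 35×35 mm post under the front of each armrest stands on the seat at the front corner.

The bed frame is beside the table with their tops flush at z = 731. The chair is on top of the table.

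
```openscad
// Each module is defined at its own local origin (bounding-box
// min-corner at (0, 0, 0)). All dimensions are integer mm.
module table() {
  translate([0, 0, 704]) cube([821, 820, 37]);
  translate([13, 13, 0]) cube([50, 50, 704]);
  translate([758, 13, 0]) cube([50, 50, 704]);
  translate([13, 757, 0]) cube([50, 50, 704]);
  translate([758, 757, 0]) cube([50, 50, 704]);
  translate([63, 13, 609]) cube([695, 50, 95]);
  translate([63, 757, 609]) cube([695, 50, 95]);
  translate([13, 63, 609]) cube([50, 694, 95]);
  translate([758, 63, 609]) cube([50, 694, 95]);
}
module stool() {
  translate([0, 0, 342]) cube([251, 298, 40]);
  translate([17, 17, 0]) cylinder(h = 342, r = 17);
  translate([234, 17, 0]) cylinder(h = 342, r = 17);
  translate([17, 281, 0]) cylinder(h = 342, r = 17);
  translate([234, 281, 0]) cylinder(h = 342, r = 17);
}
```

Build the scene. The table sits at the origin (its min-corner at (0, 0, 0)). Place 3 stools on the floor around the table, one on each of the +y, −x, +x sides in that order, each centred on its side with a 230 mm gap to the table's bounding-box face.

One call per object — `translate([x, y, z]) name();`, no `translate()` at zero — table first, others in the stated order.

table();
translate([285, 1050, 0]) stool();
translate([-481, 261, 0]) stool();
translate([1051, 261, 0]) stool();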